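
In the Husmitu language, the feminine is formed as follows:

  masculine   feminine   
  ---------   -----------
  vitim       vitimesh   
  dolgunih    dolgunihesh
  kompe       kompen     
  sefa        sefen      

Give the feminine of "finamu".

sefa and vitim both have 2 vowels yet inflect differently (sefen, vitimesh), so the number of vowels is not what conditions the rule; whether the stem ends in a vowel or a consonant is.
"finamu" ends in a vowel. The stems ending in a vowel (sefa → sefen, kompe → kompen) drop the final letter and add -en.
The other pattern: stems ending in a consonant add -esh.
So finamu → finamen.

finamen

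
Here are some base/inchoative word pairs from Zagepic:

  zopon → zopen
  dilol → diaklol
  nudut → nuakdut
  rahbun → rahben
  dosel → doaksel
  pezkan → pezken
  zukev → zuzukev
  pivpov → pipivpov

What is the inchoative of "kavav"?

"kavav" ends in -v. The stems ending in -v (pivpov → pipivpov, zukev → zuzukev) repeat the first consonant+vowel as a prefix.
The other patterns: stems ending in -n change the last vowel to 'e'; stems ending in -l or -t insert -ak- after the first vowel.
So kavav → kakavav.

kakavav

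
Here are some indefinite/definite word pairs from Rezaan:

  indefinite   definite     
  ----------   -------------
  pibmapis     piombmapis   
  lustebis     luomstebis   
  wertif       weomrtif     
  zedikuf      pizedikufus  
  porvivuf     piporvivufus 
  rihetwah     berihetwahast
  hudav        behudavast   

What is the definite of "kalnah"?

bekalnahast

"kalnah" has last vowel 'a'. The stems whose last vowel is 'a' (rihetwah → berihetwahast, hudav → behudavast) add be- … -ast around the stem.
The other patterns: stems whose last vowel is 'i' insert -om- after the first vowel; stems whose last vowel is 'u' add pi- … -us around the stem.
So kalnah → bekalnahast.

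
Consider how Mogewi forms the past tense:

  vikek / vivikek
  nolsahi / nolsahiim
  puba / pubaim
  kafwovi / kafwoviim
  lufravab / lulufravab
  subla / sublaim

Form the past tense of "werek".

wewerek

subla and lufravab both have last vowel 'a' yet inflect differently (sublaim, lulufravab), so the last vowel is not what conditions the rule; whether the stem ends in a vowel or a consonant is.
"werek" ends in a consonant. The stems ending in a consonant (lufravab → lulufravab, vikek → vivikek) repeat the first consonant+vowel as a prefix.
The other pattern: stems ending in a vowel add -im.
So werek → wewerek.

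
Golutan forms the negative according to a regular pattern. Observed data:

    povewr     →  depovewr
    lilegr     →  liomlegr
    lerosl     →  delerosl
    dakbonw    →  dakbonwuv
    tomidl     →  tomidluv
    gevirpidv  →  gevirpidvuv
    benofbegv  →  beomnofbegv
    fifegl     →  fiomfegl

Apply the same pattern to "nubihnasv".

tomidl and fifegl both end in -l yet inflect differently (tomidluv, fiomfegl), so the final letter is not what conditions the rule; the second-to-last letter is.
"nubihnasv" has second-to-last letter 's'. The one such stem in the data (lerosl → delerosl) adds the prefix de-, so the same rule applies.
So nubihnasv → denubihnasv.

denubihnasv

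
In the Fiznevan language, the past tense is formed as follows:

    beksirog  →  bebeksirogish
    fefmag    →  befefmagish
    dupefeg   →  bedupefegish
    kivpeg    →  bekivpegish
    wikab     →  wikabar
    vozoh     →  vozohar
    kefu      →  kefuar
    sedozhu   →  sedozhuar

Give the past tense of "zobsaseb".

zobsasebar

"zobsaseb" ends in -b. The one such stem in the data (wikab → wikabar) adds -ar, so the same rule applies.
So zobsaseb → zobsasebar.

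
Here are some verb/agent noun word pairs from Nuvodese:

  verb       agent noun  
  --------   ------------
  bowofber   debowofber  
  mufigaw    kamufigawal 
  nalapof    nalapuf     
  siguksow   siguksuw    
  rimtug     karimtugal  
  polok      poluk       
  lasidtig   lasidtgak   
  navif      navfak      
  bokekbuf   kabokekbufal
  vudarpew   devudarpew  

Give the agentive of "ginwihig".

ginwihgak

siguksow and vudarpew both end in -w yet inflect differently (siguksuw, devudarpew), so the final letter is not what conditions the rule; the last vowel is.
"ginwihig" has last vowel 'i'. The stems whose last vowel is 'i' (lasidtig → lasidtgak, navif → navfak) delete the last vowel and add -ak.
The other patterns: stems whose last vowel is 'o' change the last vowel to 'u'; stems whose last vowel is 'e' add the prefix de-; stems whose last vowel is 'a' or 'u' add ka- … -al around the stem.
So ginwihig → ginwihgak.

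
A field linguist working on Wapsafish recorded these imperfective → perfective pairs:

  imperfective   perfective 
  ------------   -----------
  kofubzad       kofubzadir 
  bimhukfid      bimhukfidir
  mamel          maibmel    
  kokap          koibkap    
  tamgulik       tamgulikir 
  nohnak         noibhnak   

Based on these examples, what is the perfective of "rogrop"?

tamgulik and nohnak both end in -k yet inflect differently (tamgulikir, noibhnak), so the final letter is not what conditions the rule; the number of vowels is.
"rogrop" has 2 vowels. The stems with 2 vowels (mamel → maibmel, kokap → koibkap, nohnak → noibhnak) insert -ib- after the first vowel.
The other pattern: stems with 3 vowels add -ir.
So rogrop → roibgrop.

roibgrop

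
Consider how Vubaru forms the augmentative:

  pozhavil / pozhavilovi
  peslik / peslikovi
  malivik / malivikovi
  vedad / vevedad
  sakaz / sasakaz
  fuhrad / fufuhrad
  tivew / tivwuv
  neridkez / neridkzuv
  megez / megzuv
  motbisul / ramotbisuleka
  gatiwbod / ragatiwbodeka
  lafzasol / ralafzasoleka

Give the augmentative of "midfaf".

mimidfaf

"midfaf" has last vowel 'a'. The stems whose last vowel is 'a' (vedad → vevedad, sakaz → sasakaz, fuhrad → fufuhrad) repeat the first consonant+vowel as a prefix.
So midfaf → mimidfaf.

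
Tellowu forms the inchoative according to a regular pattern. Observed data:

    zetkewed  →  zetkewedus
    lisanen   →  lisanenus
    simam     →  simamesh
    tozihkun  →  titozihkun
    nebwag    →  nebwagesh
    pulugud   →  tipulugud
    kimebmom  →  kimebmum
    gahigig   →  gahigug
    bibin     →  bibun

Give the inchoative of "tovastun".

titovastun

lisanen and tozihkun both end in -n yet inflect differently (lisanenus, titozihkun), so the final letter is not what conditions the rule; the last vowel is.
"tovastun" has last vowel 'u'. The stems whose last vowel is 'u' (tozihkun → titozihkun, pulugud → tipulugud) add the prefix ti-.
The other patterns: stems whose last vowel is 'e' add -us; stems whose last vowel is 'a' add -esh; stems whose last vowel is 'i' or 'o' change the last vowel to 'u'.
So tovastun → titovastun.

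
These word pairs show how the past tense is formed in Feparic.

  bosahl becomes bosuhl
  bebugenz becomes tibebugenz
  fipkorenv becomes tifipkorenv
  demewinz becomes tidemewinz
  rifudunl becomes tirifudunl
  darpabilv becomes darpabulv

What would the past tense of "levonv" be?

tilevonv

"levonv" has second-to-last letter 'n'. The stems whose second-to-last letter is 'n' (demewinz → tidemewinz, bebugenz → tibebugenz, rifudunl → tirifudunl) add the prefix ti-.
So levonv → tilevonv.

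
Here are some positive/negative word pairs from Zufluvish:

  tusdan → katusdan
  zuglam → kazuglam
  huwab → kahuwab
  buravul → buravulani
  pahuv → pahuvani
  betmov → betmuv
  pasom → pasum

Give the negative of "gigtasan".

kagigtasan

"gigtasan" has last vowel 'a'. The stems whose last vowel is 'a' (tusdan → katusdan, zuglam → kazuglam, huwab → kahuwab) add the prefix ka-.
The other patterns: stems whose last vowel is 'u' add -ani; stems whose last vowel is 'o' change the last vowel to 'u'.
So gigtasan → kagigtasan.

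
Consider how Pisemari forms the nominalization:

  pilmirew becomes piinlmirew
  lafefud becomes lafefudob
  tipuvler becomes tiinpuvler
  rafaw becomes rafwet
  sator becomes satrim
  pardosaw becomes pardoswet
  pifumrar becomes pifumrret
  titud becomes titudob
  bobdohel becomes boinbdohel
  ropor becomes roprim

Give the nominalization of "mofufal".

mofuflet

"mofufal" has last vowel 'a'. The stems whose last vowel is 'a' (pardosaw → pardoswet, pifumrar → pifumrret, rafaw → rafwet) delete the last vowel and add -et.
The other patterns: stems whose last vowel is 'e' insert -in- after the first vowel; stems whose last vowel is 'o' delete the last vowel and add -im; stems whose last vowel is 'u' add -ob.
So mofufal → mofuflet.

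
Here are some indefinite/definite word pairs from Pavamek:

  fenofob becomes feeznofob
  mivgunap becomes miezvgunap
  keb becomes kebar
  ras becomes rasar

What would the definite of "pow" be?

keb and fenofob both end in -b yet inflect differently (kebar, feeznofob), so the final letter is not what conditions the rule; the number of vowels is.
"pow" has 1 vowel. The stems with 1 vowel (ras → rasar, keb → kebar) add -ar.
So pow → powar.

powar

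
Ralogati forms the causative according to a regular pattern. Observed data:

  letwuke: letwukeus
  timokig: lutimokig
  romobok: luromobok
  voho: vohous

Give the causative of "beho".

"beho" ends in a vowel. The stems ending in a vowel (voho → vohous, letwuke → letwukeus) add -us.
The other pattern: stems ending in a consonant add the prefix lu-.
So beho → behous.

behous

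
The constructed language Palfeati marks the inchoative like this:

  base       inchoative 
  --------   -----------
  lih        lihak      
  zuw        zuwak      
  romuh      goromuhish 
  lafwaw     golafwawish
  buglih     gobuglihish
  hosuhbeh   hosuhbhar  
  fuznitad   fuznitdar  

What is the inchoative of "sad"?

sadak

lih and romuh both end in -h yet inflect differently (lihak, goromuhish), so the final letter is not what conditions the rule; the number of vowels is.
"sad" has 1 vowel. The stems with 1 vowel (lih → lihak, zuw → zuwak) add -ak.
The other patterns: stems with 2 vowels add go- … -ish around the stem; stems with 3 vowels delete the last vowel and add -ar.
So sad → sadak.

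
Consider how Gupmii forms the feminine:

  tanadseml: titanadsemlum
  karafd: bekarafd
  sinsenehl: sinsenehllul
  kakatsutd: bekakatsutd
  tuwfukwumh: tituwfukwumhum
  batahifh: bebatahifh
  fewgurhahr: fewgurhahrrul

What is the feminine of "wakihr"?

wakihrrul

tanadseml and sinsenehl both end in -l yet inflect differently (titanadsemlum, sinsenehllul), so the final letter is not what conditions the rule; the second-to-last letter is.
"wakihr" has second-to-last letter 'h'. The stems whose second-to-last letter is 'h' (fewgurhahr → fewgurhahrrul, sinsenehl → sinsenehllul) double the final consonant and add -ul.
So wakihr → wakihrrul.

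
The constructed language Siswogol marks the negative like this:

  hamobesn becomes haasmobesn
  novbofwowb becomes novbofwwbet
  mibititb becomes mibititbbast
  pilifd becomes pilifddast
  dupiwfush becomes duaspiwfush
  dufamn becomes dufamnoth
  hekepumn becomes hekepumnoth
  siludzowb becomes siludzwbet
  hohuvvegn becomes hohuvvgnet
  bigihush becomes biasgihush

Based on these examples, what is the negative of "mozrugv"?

dufamn and hamobesn both end in -n yet inflect differently (dufamnoth, haasmobesn), so the final letter is not what conditions the rule; the second-to-last letter is.
"mozrugv" has second-to-last letter 'g'. The one such stem in the data (hohuvvegn → hohuvvgnet) deletes the last vowel and adds -et (as do siludzowb, novbofwowb), so the same rule applies.
So mozrugv → mozrgvet.

mozrgvet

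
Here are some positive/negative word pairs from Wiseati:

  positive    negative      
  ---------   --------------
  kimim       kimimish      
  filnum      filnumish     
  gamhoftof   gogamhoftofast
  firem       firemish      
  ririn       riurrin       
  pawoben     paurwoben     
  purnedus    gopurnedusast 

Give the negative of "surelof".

"surelof" ends in -f. The one such stem in the data (gamhoftof → gogamhoftofast) adds go- … -ast around the stem, so the same rule applies.
So surelof → gosurelofast.

gosurelofast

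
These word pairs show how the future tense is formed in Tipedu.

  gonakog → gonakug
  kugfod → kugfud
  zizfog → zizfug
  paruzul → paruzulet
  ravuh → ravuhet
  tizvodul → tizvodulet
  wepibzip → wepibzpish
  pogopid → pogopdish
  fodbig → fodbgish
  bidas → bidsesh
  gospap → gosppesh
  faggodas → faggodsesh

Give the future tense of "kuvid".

kugfod and pogopid both end in -d yet inflect differently (kugfud, pogopdish), so the final letter is not what conditions the rule; the last vowel is.
"kuvid" has last vowel 'i'. The stems whose last vowel is 'i' (wepibzip → wepibzpish, pogopid → pogopdish, fodbig → fodbgish) delete the last vowel and add -ish.
The other patterns: stems whose last vowel is 'o' change the last vowel to 'u'; stems whose last vowel is 'u' add -et; stems whose last vowel is 'a' delete the last vowel and add -esh.
So kuvid → kuvdish.

kuvdish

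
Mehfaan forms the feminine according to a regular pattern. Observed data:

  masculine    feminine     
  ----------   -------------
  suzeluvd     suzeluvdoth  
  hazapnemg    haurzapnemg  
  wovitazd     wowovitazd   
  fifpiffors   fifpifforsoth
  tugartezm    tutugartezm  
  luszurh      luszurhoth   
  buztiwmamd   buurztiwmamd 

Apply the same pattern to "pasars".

pasarsoth

"pasars" has second-to-last letter 'r'. The stems whose second-to-last letter is 'r' (fifpiffors → fifpifforsoth, luszurh → luszurhoth) add -oth.
The other patterns: stems whose second-to-last letter is 'm' insert -ur- after the first vowel; stems whose second-to-last letter is 'z' repeat the first consonant+vowel as a prefix.
So pasars → pasarsoth.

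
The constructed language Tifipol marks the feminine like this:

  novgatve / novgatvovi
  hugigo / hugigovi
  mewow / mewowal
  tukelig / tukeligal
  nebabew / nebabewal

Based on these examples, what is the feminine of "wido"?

hugigo and mewow both have last vowel 'o' yet inflect differently (hugigovi, mewowal), so the last vowel is not what conditions the rule; whether the stem ends in a vowel or a consonant is.
"wido" ends in a vowel. The stems ending in a vowel (hugigo → hugigovi, novgatve → novgatvovi) drop the final letter and add -ovi.
So wido → widovi.

widovi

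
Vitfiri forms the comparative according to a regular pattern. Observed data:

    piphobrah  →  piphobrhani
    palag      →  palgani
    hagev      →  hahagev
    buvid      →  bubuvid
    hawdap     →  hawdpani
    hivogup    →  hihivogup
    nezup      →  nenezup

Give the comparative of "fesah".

feshani

hawdap and hivogup both end in -p yet inflect differently (hawdpani, hihivogup), so the final letter is not what conditions the rule; the last vowel is.
"fesah" has last vowel 'a'. The stems whose last vowel is 'a' (piphobrah → piphobrhani, hawdap → hawdpani, palag → palgani) delete the last vowel and add -ani.
So fesah → feshani.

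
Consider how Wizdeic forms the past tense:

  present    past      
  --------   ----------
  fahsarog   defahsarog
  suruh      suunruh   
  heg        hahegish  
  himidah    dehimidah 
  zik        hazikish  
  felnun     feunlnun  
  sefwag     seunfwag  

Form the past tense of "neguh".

heg and sefwag both end in -g yet inflect differently (hahegish, seunfwag), so the final letter is not what conditions the rule; the number of vowels is.
"neguh" has 2 vowels. The stems with 2 vowels (felnun → feunlnun, suruh → suunruh, sefwag → seunfwag) insert -un- after the first vowel.
The other patterns: stems with 1 vowel add ha- … -ish around the stem; stems with 3 vowels add the prefix de-.
So neguh → neunguh.

neunguh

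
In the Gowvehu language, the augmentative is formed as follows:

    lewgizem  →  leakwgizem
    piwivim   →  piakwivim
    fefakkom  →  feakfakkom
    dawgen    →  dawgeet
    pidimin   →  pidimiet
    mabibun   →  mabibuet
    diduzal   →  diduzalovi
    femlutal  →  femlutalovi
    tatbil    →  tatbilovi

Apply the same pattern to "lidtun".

lidtuet

lewgizem and dawgen both have last vowel 'e' yet inflect differently (leakwgizem, dawgeet), so the last vowel is not what conditions the rule; the final letter is.
"lidtun" ends in -n. The stems ending in -n (dawgen → dawgeet, pidimin → pidimiet, mabibun → mabibuet) drop the final letter and add -et.
So lidtun → lidtuet.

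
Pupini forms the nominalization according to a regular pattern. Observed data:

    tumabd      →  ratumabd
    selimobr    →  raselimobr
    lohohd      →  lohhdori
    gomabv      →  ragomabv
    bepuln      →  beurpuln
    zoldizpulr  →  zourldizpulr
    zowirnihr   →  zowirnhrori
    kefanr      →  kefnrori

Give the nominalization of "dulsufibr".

"dulsufibr" has second-to-last letter 'b'. The stems whose second-to-last letter is 'b' (tumabd → ratumabd, selimobr → raselimobr, gomabv → ragomabv) add the prefix ra-.
The other patterns: stems whose second-to-last letter is 'h' or 'n' delete the last vowel and add -ori; stems whose second-to-last letter is 'l' insert -ur- after the first vowel.
So dulsufibr → radulsufibr.

radulsufibr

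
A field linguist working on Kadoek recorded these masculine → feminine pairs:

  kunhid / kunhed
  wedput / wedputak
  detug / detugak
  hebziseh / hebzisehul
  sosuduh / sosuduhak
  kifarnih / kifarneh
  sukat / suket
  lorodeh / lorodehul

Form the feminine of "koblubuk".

koblubukak

sosuduh and lorodeh both end in -h yet inflect differently (sosuduhak, lorodehul), so the final letter is not what conditions the rule; the last vowel is.
"koblubuk" has last vowel 'u'. The stems whose last vowel is 'u' (sosuduh → sosuduhak, wedput → wedputak, detug → detugak) add -ak.
So koblubuk → koblubukak.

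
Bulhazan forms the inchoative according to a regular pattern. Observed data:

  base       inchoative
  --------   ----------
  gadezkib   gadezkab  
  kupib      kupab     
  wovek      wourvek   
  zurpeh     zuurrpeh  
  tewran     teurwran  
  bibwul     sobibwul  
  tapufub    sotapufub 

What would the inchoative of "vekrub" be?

sovekrub

gadezkib and tapufub both end in -b yet inflect differently (gadezkab, sotapufub), so the final letter is not what conditions the rule; the last vowel is.
"vekrub" has last vowel 'u'. The stems whose last vowel is 'u' (bibwul → sobibwul, tapufub → sotapufub) add the prefix so-.
So vekrub → sovekrub.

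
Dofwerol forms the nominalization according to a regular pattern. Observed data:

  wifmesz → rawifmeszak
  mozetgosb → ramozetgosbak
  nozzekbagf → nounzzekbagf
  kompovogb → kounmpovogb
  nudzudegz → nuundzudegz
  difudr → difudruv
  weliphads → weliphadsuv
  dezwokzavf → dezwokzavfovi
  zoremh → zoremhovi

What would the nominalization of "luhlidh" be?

"luhlidh" has second-to-last letter 'd'. The stems whose second-to-last letter is 'd' (difudr → difudruv, weliphads → weliphadsuv) add -uv.
The other patterns: stems whose second-to-last letter is 's' add ra- … -ak around the stem; stems whose second-to-last letter is 'g' insert -un- after the first vowel; stems whose second-to-last letter is 'm' or 'v' add -ovi.
So luhlidh → luhlidhuv.

luhlidhuv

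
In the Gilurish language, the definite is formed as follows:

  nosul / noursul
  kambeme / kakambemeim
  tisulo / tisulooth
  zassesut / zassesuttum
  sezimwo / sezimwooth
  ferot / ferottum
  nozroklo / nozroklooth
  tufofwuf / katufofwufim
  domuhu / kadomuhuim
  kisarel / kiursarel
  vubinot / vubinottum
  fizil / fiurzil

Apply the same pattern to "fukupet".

ferot and nozroklo both have last vowel 'o' yet inflect differently (ferottum, nozroklooth), so the last vowel is not what conditions the rule; the final letter is.
"fukupet" ends in -t. The stems ending in -t (ferot → ferottum, vubinot → vubinottum, zassesut → zassesuttum) double the final consonant and add -um.
The other patterns: stems ending in -o add -oth; stems ending in -l insert -ur- after the first vowel; stems ending in -e, -f or -u add ka- … -im around the stem.
So fukupet → fukupettum.

fukupettum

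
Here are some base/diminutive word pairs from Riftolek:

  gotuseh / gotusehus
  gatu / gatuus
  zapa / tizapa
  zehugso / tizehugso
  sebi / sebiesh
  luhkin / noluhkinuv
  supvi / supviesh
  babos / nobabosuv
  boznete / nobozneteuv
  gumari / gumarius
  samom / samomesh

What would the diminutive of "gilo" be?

gumari and sebi both end in -i yet inflect differently (gumarius, sebiesh), so the final letter is not what conditions the rule; the first letter is.
"gilo" begins with g-. The stems beginning with g- (gumari → gumarius, gatu → gatuus, gotuseh → gotusehus) add -us.
The other patterns: stems beginning with z- add the prefix ti-; stems beginning with s- add -esh; stems beginning with b- or l- add no- … -uv around the stem.
So gilo → gilous.

gilous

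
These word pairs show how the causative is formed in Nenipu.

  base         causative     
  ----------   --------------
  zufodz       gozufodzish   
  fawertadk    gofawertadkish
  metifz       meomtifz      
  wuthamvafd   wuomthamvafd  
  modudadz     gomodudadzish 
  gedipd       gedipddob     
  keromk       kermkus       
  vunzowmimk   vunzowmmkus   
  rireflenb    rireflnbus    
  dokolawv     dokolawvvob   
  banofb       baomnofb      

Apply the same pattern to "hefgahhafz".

heomfgahhafz

gedipd and wuthamvafd both end in -d yet inflect differently (gedipddob, wuomthamvafd), so the final letter is not what conditions the rule; the second-to-last letter is.
"hefgahhafz" has second-to-last letter 'f'. The stems whose second-to-last letter is 'f' (wuthamvafd → wuomthamvafd, banofb → baomnofb, metifz → meomtifz) insert -om- after the first vowel.
The other patterns: stems whose second-to-last letter is 'd' add go- … -ish around the stem; stems whose second-to-last letter is 'p' or 'w' double the final consonant and add -ob; stems whose second-to-last letter is 'm' or 'n' delete the last vowel and add -us.
So hefgahhafz → heomfgahhafz.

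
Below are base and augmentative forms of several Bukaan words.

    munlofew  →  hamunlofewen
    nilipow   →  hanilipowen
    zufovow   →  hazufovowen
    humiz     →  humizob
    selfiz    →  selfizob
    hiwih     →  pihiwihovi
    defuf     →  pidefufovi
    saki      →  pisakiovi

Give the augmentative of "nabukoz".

humiz and hiwih both have last vowel 'i' yet inflect differently (humizob, pihiwihovi), so the last vowel is not what conditions the rule; the final letter is.
"nabukoz" ends in -z. The stems ending in -z (humiz → humizob, selfiz → selfizob) add -ob.
So nabukoz → nabukozob.

nabukozob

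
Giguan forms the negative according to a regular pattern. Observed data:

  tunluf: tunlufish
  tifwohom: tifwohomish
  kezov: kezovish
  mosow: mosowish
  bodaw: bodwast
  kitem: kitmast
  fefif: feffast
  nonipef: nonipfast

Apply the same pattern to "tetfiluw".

mosow and bodaw both end in -w yet inflect differently (mosowish, bodwast), so the final letter is not what conditions the rule; the last vowel is.
"tetfiluw" has last vowel 'u'. The one such stem in the data (tunluf → tunlufish) adds -ish, so the same rule applies.
The other pattern: stems whose last vowel is 'a', 'e' or 'i' delete the last vowel and add -ast.
So tetfiluw → tetfiluwish.

tetfiluwish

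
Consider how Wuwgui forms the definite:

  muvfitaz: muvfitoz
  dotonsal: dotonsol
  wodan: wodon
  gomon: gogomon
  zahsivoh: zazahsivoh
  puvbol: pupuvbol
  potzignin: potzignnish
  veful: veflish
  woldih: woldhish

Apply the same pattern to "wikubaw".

wikubow

wodan and gomon both end in -n yet inflect differently (wodon, gogomon), so the final letter is not what conditions the rule; the last vowel is.
"wikubaw" has last vowel 'a'. The stems whose last vowel is 'a' (muvfitaz → muvfitoz, dotonsal → dotonsol, wodan → wodon) change the last vowel to 'o'.
The other patterns: stems whose last vowel is 'o' repeat the first consonant+vowel as a prefix; stems whose last vowel is 'i' or 'u' delete the last vowel and add -ish.
So wikubaw → wikubow.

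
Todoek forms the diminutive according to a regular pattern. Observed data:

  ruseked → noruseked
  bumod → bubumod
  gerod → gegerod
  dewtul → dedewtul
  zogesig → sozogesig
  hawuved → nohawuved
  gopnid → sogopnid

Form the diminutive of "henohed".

gopnid and ruseked both end in -d yet inflect differently (sogopnid, noruseked), so the final letter is not what conditions the rule; the last vowel is.
"henohed" has last vowel 'e'. The stems whose last vowel is 'e' (ruseked → noruseked, hawuved → nohawuved) add the prefix no-.
The other patterns: stems whose last vowel is 'i' add the prefix so-; stems whose last vowel is 'o' or 'u' repeat the first consonant+vowel as a prefix.
So henohed → nohenohed.

nohenohed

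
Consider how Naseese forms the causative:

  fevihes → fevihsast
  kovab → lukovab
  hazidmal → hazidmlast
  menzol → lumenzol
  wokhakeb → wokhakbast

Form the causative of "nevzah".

menzol and hazidmal both end in -l yet inflect differently (lumenzol, hazidmlast), so the final letter is not what conditions the rule; the number of vowels is.
"nevzah" has 2 vowels. The stems with 2 vowels (menzol → lumenzol, kovab → lukovab) add the prefix lu-.
The other pattern: stems with 3 vowels delete the last vowel and add -ast.
So nevzah → lunevzah.

lunevzah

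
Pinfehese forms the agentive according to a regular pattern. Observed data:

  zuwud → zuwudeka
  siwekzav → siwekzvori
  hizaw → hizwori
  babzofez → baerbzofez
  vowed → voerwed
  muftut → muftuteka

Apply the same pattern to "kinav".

kinvori

zuwud and vowed both end in -d yet inflect differently (zuwudeka, voerwed), so the final letter is not what conditions the rule; the last vowel is.
"kinav" has last vowel 'a'. The stems whose last vowel is 'a' (siwekzav → siwekzvori, hizaw → hizwori) delete the last vowel and add -ori.
The other patterns: stems whose last vowel is 'u' add -eka; stems whose last vowel is 'e' insert -er- after the first vowel.
So kinav → kinvori.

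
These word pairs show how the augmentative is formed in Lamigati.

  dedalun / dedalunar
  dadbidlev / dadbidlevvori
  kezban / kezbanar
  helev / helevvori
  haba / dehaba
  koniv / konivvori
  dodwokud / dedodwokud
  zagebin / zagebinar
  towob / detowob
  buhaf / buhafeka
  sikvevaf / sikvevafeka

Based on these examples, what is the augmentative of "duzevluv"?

duzevluvvori

"duzevluv" ends in -v. The stems ending in -v (dadbidlev → dadbidlevvori, koniv → konivvori, helev → helevvori) double the final consonant and add -ori.
So duzevluv → duzevluvvori.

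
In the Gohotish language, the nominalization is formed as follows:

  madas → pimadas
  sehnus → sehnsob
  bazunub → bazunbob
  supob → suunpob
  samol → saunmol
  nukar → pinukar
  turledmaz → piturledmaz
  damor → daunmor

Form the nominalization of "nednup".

"nednup" has last vowel 'u'. The stems whose last vowel is 'u' (sehnus → sehnsob, bazunub → bazunbob) delete the last vowel and add -ob.
The other patterns: stems whose last vowel is 'o' insert -un- after the first vowel; stems whose last vowel is 'a' add the prefix pi-.
So nednup → nednpob.

nednpob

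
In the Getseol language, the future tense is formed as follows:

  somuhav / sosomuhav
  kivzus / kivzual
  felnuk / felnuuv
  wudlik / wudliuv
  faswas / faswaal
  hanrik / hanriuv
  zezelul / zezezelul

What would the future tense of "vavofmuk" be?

vavofmuuv

felnuk and kivzus both have last vowel 'u' yet inflect differently (felnuuv, kivzual), so the last vowel is not what conditions the rule; the final letter is.
"vavofmuk" ends in -k. The stems ending in -k (wudlik → wudliuv, hanrik → hanriuv, felnuk → felnuuv) drop the final letter and add -uv.
So vavofmuk → vavofmuuv.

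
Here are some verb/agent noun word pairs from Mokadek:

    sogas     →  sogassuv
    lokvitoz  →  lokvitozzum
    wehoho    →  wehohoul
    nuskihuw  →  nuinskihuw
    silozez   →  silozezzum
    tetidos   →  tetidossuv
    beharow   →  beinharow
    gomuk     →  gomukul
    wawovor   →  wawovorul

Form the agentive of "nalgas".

beharow and lokvitoz both have last vowel 'o' yet inflect differently (beinharow, lokvitozzum), so the last vowel is not what conditions the rule; the final letter is.
"nalgas" ends in -s. The stems ending in -s (sogas → sogassuv, tetidos → tetidossuv) double the final consonant and add -uv.
The other patterns: stems ending in -w insert -in- after the first vowel; stems ending in -z double the final consonant and add -um; stems ending in -k, -o or -r add -ul.
So nalgas → nalgassuv.

nalgassuv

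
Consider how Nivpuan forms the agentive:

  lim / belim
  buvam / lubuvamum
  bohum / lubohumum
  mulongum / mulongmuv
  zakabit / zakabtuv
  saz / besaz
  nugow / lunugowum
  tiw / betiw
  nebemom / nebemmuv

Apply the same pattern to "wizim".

luwizimum

tiw and nugow both end in -w yet inflect differently (betiw, lunugowum), so the final letter is not what conditions the rule; the number of vowels is.
"wizim" has 2 vowels. The stems with 2 vowels (nugow → lunugowum, bohum → lubohumum, buvam → lubuvamum) add lu- … -um around the stem.
So wizim → luwizimum.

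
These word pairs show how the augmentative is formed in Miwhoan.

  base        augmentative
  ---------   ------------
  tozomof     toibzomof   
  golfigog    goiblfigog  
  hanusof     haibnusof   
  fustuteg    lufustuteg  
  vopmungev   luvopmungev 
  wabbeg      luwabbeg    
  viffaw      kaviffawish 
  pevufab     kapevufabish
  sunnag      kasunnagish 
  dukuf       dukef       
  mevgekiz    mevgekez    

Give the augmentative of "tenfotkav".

golfigog and fustuteg both end in -g yet inflect differently (goiblfigog, lufustuteg), so the final letter is not what conditions the rule; the last vowel is.
"tenfotkav" has last vowel 'a'. The stems whose last vowel is 'a' (viffaw → kaviffawish, pevufab → kapevufabish, sunnag → kasunnagish) add ka- … -ish around the stem.
So tenfotkav → katenfotkavish.

katenfotkavish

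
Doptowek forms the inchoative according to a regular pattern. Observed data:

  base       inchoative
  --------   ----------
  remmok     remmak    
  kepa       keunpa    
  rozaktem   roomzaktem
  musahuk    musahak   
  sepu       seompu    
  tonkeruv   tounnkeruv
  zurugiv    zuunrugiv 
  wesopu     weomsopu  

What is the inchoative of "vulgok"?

"vulgok" ends in -k. The stems ending in -k (musahuk → musahak, remmok → remmak) change the last vowel to 'a'.
The other patterns: stems ending in -m or -u insert -om- after the first vowel; stems ending in -a or -v insert -un- after the first vowel.
So vulgok → vulgak.

vulgak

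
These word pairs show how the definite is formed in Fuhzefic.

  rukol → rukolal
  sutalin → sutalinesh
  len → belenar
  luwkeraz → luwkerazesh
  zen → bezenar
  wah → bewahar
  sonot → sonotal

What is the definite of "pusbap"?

zen and sutalin both end in -n yet inflect differently (bezenar, sutalinesh), so the final letter is not what conditions the rule; the number of vowels is.
"pusbap" has 2 vowels. The stems with 2 vowels (sonot → sonotal, rukol → rukolal) add -al.
The other patterns: stems with 1 vowel add be- … -ar around the stem; stems with 3 vowels add -esh.
So pusbap → pusbapal.

pusbapal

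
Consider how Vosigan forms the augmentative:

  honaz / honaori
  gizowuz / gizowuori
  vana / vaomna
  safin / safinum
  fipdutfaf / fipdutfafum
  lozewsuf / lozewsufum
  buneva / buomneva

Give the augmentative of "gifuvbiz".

honaz and vana both have last vowel 'a' yet inflect differently (honaori, vaomna), so the last vowel is not what conditions the rule; the final letter is.
"gifuvbiz" ends in -z. The stems ending in -z (honaz → honaori, gizowuz → gizowuori) drop the final letter and add -ori.
So gifuvbiz → gifuvbiori.

gifuvbiori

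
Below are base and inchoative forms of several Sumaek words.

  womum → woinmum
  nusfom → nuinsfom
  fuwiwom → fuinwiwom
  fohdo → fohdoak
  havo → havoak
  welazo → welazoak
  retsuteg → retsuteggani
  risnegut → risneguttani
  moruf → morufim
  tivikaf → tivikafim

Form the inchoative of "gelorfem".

geinlorfem

nusfom and fohdo both have last vowel 'o' yet inflect differently (nuinsfom, fohdoak), so the last vowel is not what conditions the rule; the final letter is.
"gelorfem" ends in -m. The stems ending in -m (womum → woinmum, nusfom → nuinsfom, fuwiwom → fuinwiwom) insert -in- after the first vowel.
So gelorfem → geinlorfem.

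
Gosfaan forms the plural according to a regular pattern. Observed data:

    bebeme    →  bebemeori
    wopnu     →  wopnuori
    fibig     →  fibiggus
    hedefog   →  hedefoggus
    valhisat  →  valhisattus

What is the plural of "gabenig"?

gabeniggus

wopnu and fibig both have 2 vowels yet inflect differently (wopnuori, fibiggus), so the number of vowels is not what conditions the rule; whether the stem ends in a vowel or a consonant is.
"gabenig" ends in a consonant. The stems ending in a consonant (fibig → fibiggus, hedefog → hedefoggus, valhisat → valhisattus) double the final consonant and add -us.
The other pattern: stems ending in a vowel add -ori.
So gabenig → gabeniggus.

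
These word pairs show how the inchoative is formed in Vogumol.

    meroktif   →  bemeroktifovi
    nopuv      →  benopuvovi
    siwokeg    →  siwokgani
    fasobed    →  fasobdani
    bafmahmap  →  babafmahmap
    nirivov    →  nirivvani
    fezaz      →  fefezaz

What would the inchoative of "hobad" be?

hohobad

"hobad" has last vowel 'a'. The stems whose last vowel is 'a' (fezaz → fefezaz, bafmahmap → babafmahmap) repeat the first consonant+vowel as a prefix.
So hobad → hohobad.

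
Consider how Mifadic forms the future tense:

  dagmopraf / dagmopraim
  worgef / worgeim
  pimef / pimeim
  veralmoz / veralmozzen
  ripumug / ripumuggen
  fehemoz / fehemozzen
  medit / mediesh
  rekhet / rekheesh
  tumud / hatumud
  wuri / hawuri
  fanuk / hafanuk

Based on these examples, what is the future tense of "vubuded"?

worgef and rekhet both have last vowel 'e' yet inflect differently (worgeim, rekheesh), so the last vowel is not what conditions the rule; the final letter is.
"vubuded" ends in -d. The one such stem in the data (tumud → hatumud) adds the prefix ha-, so the same rule applies.
The other patterns: stems ending in -f drop the final letter and add -im; stems ending in -g or -z double the final consonant and add -en; stems ending in -t drop the final letter and add -esh.
So vubuded → havubuded.

havubuded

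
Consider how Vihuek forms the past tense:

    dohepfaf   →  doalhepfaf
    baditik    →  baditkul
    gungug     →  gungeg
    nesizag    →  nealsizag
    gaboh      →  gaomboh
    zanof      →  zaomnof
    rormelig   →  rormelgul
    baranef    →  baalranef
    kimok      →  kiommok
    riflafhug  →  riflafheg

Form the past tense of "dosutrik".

dosutrkul

zanof and baranef both end in -f yet inflect differently (zaomnof, baalranef), so the final letter is not what conditions the rule; the last vowel is.
"dosutrik" has last vowel 'i'. The stems whose last vowel is 'i' (baditik → baditkul, rormelig → rormelgul) delete the last vowel and add -ul.
The other patterns: stems whose last vowel is 'o' insert -om- after the first vowel; stems whose last vowel is 'a' or 'e' insert -al- after the first vowel; stems whose last vowel is 'u' change the last vowel to 'e'.
So dosutrik → dosutrkul.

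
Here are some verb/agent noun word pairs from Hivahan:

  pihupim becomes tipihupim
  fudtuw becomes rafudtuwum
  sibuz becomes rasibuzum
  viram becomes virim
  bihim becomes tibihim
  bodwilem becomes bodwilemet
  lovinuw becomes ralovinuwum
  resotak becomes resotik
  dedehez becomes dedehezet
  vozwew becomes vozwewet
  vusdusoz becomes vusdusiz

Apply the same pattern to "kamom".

kamim

vusdusoz and sibuz both end in -z yet inflect differently (vusdusiz, rasibuzum), so the final letter is not what conditions the rule; the last vowel is.
"kamom" has last vowel 'o'. The one such stem in the data (vusdusoz → vusdusiz) changes the last vowel to 'i' (as do resotak, viram), so the same rule applies.
The other patterns: stems whose last vowel is 'u' add ra- … -um around the stem; stems whose last vowel is 'i' add the prefix ti-; stems whose last vowel is 'e' add -et.
So kamom → kamim.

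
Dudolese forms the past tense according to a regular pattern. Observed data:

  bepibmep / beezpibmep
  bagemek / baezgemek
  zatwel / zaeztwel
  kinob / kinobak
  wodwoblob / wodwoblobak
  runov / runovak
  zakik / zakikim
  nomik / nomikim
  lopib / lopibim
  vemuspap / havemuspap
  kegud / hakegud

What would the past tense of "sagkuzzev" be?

bagemek and zakik both end in -k yet inflect differently (baezgemek, zakikim), so the final letter is not what conditions the rule; the last vowel is.
"sagkuzzev" has last vowel 'e'. The stems whose last vowel is 'e' (bepibmep → beezpibmep, bagemek → baezgemek, zatwel → zaeztwel) insert -ez- after the first vowel.
So sagkuzzev → saezgkuzzev.

saezgkuzzev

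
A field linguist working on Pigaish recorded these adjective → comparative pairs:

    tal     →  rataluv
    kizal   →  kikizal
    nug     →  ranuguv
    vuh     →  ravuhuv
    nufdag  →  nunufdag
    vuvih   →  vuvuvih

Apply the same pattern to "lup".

ralupuv

vuvih and vuh both end in -h yet inflect differently (vuvuvih, ravuhuv), so the final letter is not what conditions the rule; the number of vowels is.
"lup" has 1 vowel. The stems with 1 vowel (vuh → ravuhuv, tal → rataluv, nug → ranuguv) add ra- … -uv around the stem.
The other pattern: stems with 2 vowels repeat the first consonant+vowel as a prefix.
So lup → ralupuv.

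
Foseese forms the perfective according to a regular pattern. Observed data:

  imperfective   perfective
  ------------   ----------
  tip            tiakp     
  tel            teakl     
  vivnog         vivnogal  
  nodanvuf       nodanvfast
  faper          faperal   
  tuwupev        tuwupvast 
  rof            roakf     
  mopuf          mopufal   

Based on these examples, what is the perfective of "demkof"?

rof and mopuf both end in -f yet inflect differently (roakf, mopufal), so the final letter is not what conditions the rule; the number of vowels is.
"demkof" has 2 vowels. The stems with 2 vowels (mopuf → mopufal, faper → faperal, vivnog → vivnogal) add -al.
The other patterns: stems with 1 vowel insert -ak- after the first vowel; stems with 3 vowels delete the last vowel and add -ast.
So demkof → demkofal.

demkofal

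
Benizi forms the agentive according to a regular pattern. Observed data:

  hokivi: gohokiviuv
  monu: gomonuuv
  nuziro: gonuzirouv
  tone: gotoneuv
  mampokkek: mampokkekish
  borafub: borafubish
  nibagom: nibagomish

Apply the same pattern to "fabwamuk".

fabwamukish

tone and mampokkek both have last vowel 'e' yet inflect differently (gotoneuv, mampokkekish), so the last vowel is not what conditions the rule; whether the stem ends in a vowel or a consonant is.
"fabwamuk" ends in a consonant. The stems ending in a consonant (mampokkek → mampokkekish, borafub → borafubish, nibagom → nibagomish) add -ish.
The other pattern: stems ending in a vowel add go- … -uv around the stem.
So fabwamuk → fabwamukish.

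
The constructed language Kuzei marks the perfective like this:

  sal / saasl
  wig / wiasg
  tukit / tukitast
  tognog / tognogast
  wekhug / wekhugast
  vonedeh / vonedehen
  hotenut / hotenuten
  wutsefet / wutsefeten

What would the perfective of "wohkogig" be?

wig and tognog both end in -g yet inflect differently (wiasg, tognogast), so the final letter is not what conditions the rule; the number of vowels is.
"wohkogig" has 3 vowels. The stems with 3 vowels (vonedeh → vonedehen, hotenut → hotenuten, wutsefet → wutsefeten) add -en.
The other patterns: stems with 1 vowel insert -as- after the first vowel; stems with 2 vowels add -ast.
So wohkogig → wohkogigen.

wohkogigen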